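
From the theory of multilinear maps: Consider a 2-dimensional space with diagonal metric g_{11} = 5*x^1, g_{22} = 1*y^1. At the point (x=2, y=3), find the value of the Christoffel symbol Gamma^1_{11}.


For a diagonal metric, Gamma^k_{ij} = (1/2) g^{kk} (dg_{ik}/dx_j + dg_{jk}/dx_i - dg_{ij}/dx_k).
The metric is diagonal, so g_{ab} = 0 for a != b.
At the given point: g_{11} = 10, g_{22} = 3
g^{11} = 1/10
dg_{11}/dx_1 = dg_{11}/dx_1 = 5
dg_{11}/dx_1 = dg_{11}/dx_1 = 5
dg_{11}/dx_1 = dg_{11}/dx_1 = 5
Numerator = 5 + 5 - 5 = 5
Gamma^1_{11} = 5 / (2 * 10) = 1/4

1/4


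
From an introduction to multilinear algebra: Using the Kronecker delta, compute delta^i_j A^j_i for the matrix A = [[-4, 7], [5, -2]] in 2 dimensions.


The contraction (trace) of a rank-2 tensor is the sum of its diagonal elements.
Diagonal entries: A[1,1] = -4, A[2,2] = -2
Tr(A) = -4 + -2 = -6

-6


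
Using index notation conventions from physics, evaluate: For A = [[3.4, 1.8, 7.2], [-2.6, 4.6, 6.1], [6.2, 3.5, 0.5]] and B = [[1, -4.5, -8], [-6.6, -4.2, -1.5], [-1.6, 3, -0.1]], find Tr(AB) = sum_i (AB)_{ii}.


Tr(AB) = sum_i (AB)_{ii} where (AB)_{ii} = sum_k A_{ik} B_{ki}.
(AB)_{11} = 3.4*1 + 1.8*-6.6 + 7.2*-1.6 = -20
(AB)_{22} = -2.6*-4.5 + 4.6*-4.2 + 6.1*3 = 10.68
(AB)_{33} = 6.2*-8 + 3.5*-1.5 + 0.5*-0.1 = -54.9
Tr(AB) = -20 + 10.68 + -54.9 = -64.22

-64.22


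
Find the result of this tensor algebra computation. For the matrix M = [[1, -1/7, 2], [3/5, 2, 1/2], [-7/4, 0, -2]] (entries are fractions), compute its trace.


The trace is the sum of diagonal entries.
Diagonal: M[1,1] = 1, M[2,2] = 2, M[3,3] = -2
Tr(M) = 1 + 2 + -2
Computing step by step:
After adding M[1,1]: 1
After adding M[2,2]: 3
After adding M[3,3]: 1
Tr(M) = 1

1


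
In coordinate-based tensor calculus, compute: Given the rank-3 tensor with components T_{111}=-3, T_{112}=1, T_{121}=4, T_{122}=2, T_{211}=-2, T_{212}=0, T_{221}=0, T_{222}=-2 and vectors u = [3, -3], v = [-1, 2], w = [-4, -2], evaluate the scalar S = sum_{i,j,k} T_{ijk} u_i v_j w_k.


S = sum over i,j,k of T_{ijk} u_i v_j w_k. Expanding all 8 terms:
T_{111}*u_1*v_1*w_1 = -3*3*-1*-4 = -36  (running total: -36)
T_{112}*u_1*v_1*w_2 = 1*3*-1*-2 = 6  (running total: -30)
T_{121}*u_1*v_2*w_1 = 4*3*2*-4 = -96  (running total: -126)
T_{122}*u_1*v_2*w_2 = 2*3*2*-2 = -24  (running total: -150)
T_{211}*u_2*v_1*w_1 = -2*-3*-1*-4 = 24  (running total: -126)
T_{212}*u_2*v_1*w_2 = 0*-3*-1*-2 = 0  (running total: -126)
T_{221}*u_2*v_2*w_1 = 0*-3*2*-4 = 0  (running total: -126)
T_{222}*u_2*v_2*w_2 = -2*-3*2*-2 = -24  (running total: -150)
S = -150

-150


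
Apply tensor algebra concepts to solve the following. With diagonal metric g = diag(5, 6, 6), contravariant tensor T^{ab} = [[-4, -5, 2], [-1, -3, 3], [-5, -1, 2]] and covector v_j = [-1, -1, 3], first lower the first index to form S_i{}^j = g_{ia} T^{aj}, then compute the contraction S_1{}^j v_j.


Step 1: lower the first index. For a diagonal metric, g_{ia} T^{aj} = g_{ii} T^{ij} (no sum on i).
g_{11} = 5
S_1{}^1 = 5 * T^{11} = 5 * -4 = -20
S_1{}^2 = 5 * T^{12} = 5 * -5 = -25
S_1{}^3 = 5 * T^{13} = 5 * 2 = 10
Step 2: contract S_1{}^j with v_j.
S_1{}^1 * v_1 = -20 * -1 = 20
S_1{}^2 * v_2 = -25 * -1 = 25
S_1{}^3 * v_3 = 10 * 3 = 30
Result = 20 + 25 + 30 = 75

75


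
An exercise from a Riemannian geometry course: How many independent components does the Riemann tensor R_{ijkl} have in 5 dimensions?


The Riemann tensor in d dimensions has d^2(d^2 - 1)/12 independent components.
d = 5, so d^2 = 25
d^2 - 1 = 24
d^2(d^2 - 1) = 25 * 24 = 600
Divide by 12: 600 / 12 = 50

50


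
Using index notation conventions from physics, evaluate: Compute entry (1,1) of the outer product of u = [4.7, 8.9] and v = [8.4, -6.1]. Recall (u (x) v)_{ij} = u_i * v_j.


The outer product entry T_{ij} = u_i * v_j.
We need i=1, j=1.
u_1 = 4.7, v_1 = 8.4
T_{1,1} = 4.7 * 8.4 = 39.48

39.48


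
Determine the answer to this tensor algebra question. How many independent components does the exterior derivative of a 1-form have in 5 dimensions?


The exterior derivative of a p-form is a (p+1)-form.
Its number of independent components is C(n, p+1).
n = 5, p+1 = 2
C(5, 2) = 10

10


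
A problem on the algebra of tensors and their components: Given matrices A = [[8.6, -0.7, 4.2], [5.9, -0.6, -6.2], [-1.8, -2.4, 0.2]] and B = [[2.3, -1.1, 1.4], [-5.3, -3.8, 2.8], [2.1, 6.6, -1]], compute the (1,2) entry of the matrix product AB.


(AB)_{ij} = sum_k A_{ik} B_{kj}.
For i=1, j=2:
A_{11} * B_{12} = 8.6 * -1.1 = -9.46
A_{12} * B_{22} = -0.7 * -3.8 = 2.66
A_{13} * B_{32} = 4.2 * 6.6 = 27.72
Sum = -9.46 + 2.66 + 27.72 = 20.92

20.92


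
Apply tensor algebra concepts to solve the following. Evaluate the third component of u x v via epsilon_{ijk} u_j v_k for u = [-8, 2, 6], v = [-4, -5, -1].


(u x v)_3 = sum_{j,k} epsilon_{3jk} u_j v_k. Only permutations of (1,2,3) contribute; the two non-zero terms are:
eps_{312} u_1 v_2 = 1 * -8 * -5 = 40
eps_{321} u_2 v_1 = -1 * 2 * -4 = 8
(u x v)_3 = 48

48


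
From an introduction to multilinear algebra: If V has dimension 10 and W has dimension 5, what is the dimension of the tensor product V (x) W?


The dimension of a tensor product is the product of dimensions.
dim(V) = 10, dim(W) = 5
dim(V (x) W) = 10 * 5 = 50

50


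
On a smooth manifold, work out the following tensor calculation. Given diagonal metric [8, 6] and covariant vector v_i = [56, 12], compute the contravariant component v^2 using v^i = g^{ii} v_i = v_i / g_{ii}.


To raise an index with a diagonal metric: v^i = v_i / g_{ii}.
For index 2: v_2 = 12, g_{22} = 6
v^2 = 12 / 6 = 2

2


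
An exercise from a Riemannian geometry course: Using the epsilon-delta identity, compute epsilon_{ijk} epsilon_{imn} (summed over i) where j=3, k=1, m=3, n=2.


Using the identity: epsilon_{ijk} epsilon_{imn} = delta_{jm} delta_{kn} - delta_{jn} delta_{km}.
delta_{33} = 1
delta_{12} = 0
delta_{32} = 0
delta_{13} = 0
Result = 1 * 0 - 0 * 0 = 0 - 0 = 0

0


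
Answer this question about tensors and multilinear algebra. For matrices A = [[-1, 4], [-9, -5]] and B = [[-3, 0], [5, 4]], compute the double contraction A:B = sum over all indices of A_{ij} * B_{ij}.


A:B = sum over all i,j of A_{ij} * B_{ij}.
Row 1: -1*-3=3, 4*0=0 => row sum = 3
Row 2: -9*5=-45, -5*4=-20 => row sum = -65
Total = 3 + -65 = -62

-62


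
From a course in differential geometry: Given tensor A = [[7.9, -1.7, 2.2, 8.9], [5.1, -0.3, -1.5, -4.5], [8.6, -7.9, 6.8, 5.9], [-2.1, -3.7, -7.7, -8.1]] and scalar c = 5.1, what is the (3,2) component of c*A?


Scalar multiplication: (cA)_{ij} = c * A_{ij}.
c = 5.1
A_{32} = -7.9
(cA)_{32} = 5.1 * -7.9 = -40.29

-40.29


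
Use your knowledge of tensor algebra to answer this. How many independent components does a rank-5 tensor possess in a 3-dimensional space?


The number of components of a rank-r tensor in d dimensions is d^r.
Here d = 3 and r = 5.
3^5 = 243

243


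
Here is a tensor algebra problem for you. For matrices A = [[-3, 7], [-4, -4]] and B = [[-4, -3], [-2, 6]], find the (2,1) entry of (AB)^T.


(AB)^T_{ij} = (AB)_{ji} = sum_k A_{jk} B_{ki}.
For i=2, j=1 we need (AB)_{12}:
A_{11} * B_{12} = -3 * -3 = 9
A_{12} * B_{22} = 7 * 6 = 42
Sum = 9 + 42 = 51

51


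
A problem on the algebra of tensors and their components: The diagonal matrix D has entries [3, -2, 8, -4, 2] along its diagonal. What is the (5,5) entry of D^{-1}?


For a diagonal matrix, the inverse has entries (D^{-1})_{ii} = 1/d_{ii}.
The diagonal entries are: d_{11} = 3, d_{22} = -2, d_{33} = 8, d_{44} = -4, d_{55} = 2
We need (D^{-1})_{55} = 1/d_{55} = 1/2 = 1/2

1/2


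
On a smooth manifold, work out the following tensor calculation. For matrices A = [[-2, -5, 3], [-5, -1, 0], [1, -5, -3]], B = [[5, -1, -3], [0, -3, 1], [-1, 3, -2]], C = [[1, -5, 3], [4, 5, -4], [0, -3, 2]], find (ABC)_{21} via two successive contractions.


(ABC)_{21} = sum_m (AB)_{2m} C_{m1}. First compute row 2 of AB.
(AB)_{21} = -5*5 + -1*0 + 0*-1 = -25
(AB)_{22} = -5*-1 + -1*-3 + 0*3 = 8
(AB)_{23} = -5*-3 + -1*1 + 0*-2 = 14
Now contract with column 1 of C:
(AB)_{21} * C_{11} = -25 * 1 = -25
(AB)_{22} * C_{21} = 8 * 4 = 32
(AB)_{23} * C_{31} = 14 * 0 = 0
(ABC)_{21} = -25 + 32 + 0 = 7

7


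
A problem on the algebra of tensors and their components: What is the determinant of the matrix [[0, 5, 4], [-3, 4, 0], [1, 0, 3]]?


Expanding along the first row, det(A) = a11*M_11 - a12*M_12 + a13*M_13, where M_1j is the (1,j) minor.
Minor M_11 = 4*3 - 0*0 = 12
Minor M_12 = -3*3 - 0*1 = -9
Minor M_13 = -3*0 - 4*1 = -4
det = 0*(12) - 5*(-9) + 4*(-4)
    = 0 - -45 + -16
    = 29

29


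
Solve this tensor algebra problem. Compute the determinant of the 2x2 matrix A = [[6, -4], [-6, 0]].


For a 2x2 matrix [[a, b], [c, d]], det = a*d - b*c.
a = 6, b = -4, c = -6, d = 0
a*d = 6 * 0 = 0
b*c = -4 * -6 = 24
det = 0 - 24 = -24

-24


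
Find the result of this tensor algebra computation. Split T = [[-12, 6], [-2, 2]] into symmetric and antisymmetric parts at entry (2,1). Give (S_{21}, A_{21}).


T_{21} = -2
T_{12} = 6
S_{21} = (-2 + 6)/2 = 4/2 = 2
A_{21} = (-2 - 6)/2 = -8/2 = -4
Check: S + A = 2 + -4 = -2 = T_{21}.

(2, -4)


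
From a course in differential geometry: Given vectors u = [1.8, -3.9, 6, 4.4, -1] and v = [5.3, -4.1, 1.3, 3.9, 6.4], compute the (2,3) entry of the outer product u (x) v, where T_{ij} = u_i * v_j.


The outer product entry T_{ij} = u_i * v_j.
We need i=2, j=3.
u_2 = -3.9, v_3 = 1.3
T_{2,3} = -3.9 * 1.3 = -5.07

-5.07


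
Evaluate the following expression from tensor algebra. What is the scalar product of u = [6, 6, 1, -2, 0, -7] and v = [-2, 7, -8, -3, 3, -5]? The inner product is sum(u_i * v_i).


The inner product u . v = sum of u_i * v_i.
Term-by-term: 6 * -2, 6 * 7, 1 * -8, -2 * -3, 0 * 3, -7 * -5
Products: -12, 42, -8, 6, 0, 35
Sum = -12 + 42 + -8 + 6 + 0 + 35 = 63

63


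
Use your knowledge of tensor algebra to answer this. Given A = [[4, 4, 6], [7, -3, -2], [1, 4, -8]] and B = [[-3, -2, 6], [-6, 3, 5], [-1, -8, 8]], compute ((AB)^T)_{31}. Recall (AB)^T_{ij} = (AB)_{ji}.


(AB)^T_{ij} = (AB)_{ji} = sum_k A_{jk} B_{ki}.
For i=3, j=1 we need (AB)_{13}:
A_{11} * B_{13} = 4 * 6 = 24
A_{12} * B_{23} = 4 * 5 = 20
A_{13} * B_{33} = 6 * 8 = 48
Sum = 24 + 20 + 48 = 92

92


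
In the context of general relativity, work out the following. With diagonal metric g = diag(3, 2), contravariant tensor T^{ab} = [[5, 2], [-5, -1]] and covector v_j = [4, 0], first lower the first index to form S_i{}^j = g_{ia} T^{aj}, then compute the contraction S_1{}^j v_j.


Step 1: lower the first index. For a diagonal metric, g_{ia} T^{aj} = g_{ii} T^{ij} (no sum on i).
g_{11} = 3
S_1{}^1 = 3 * T^{11} = 3 * 5 = 15
S_1{}^2 = 3 * T^{12} = 3 * 2 = 6
Step 2: contract S_1{}^j with v_j.
S_1{}^1 * v_1 = 15 * 4 = 60
S_1{}^2 * v_2 = 6 * 0 = 0
Result = 60 + 0 = 60

60


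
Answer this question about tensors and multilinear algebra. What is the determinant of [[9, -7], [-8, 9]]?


For a 2x2 matrix [[a, b], [c, d]], det = a*d - b*c.
a = 9, b = -7, c = -8, d = 9
a*d = 9 * 9 = 81
b*c = -7 * -8 = 56
det = 81 - 56 = 25

25


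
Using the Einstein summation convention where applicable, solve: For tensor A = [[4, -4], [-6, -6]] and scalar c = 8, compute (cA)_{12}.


Scalar multiplication: (cA)_{ij} = c * A_{ij}.
c = 8
A_{12} = -4
(cA)_{12} = 8 * -4 = -32

-32


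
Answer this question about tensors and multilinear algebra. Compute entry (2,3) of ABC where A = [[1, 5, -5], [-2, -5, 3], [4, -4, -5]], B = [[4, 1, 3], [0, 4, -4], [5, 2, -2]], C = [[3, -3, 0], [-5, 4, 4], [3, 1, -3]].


(ABC)_{23} = sum_m (AB)_{2m} C_{m3}. First compute row 2 of AB.
(AB)_{21} = -2*4 + -5*0 + 3*5 = 7
(AB)_{22} = -2*1 + -5*4 + 3*2 = -16
(AB)_{23} = -2*3 + -5*-4 + 3*-2 = 8
Now contract with column 3 of C:
(AB)_{21} * C_{13} = 7 * 0 = 0
(AB)_{22} * C_{23} = -16 * 4 = -64
(AB)_{23} * C_{33} = 8 * -3 = -24
(ABC)_{23} = 0 + -64 + -24 = -88

-88


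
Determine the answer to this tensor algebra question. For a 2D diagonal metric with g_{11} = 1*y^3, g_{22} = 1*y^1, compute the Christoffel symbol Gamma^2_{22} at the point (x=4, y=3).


For a diagonal metric, Gamma^k_{ij} = (1/2) g^{kk} (dg_{ik}/dx_j + dg_{jk}/dx_i - dg_{ij}/dx_k).
The metric is diagonal, so g_{ab} = 0 for a != b.
At the given point: g_{11} = 27, g_{22} = 3
g^{22} = 1/3
dg_{22}/dx_2 = dg_{22}/dx_2 = 1
dg_{22}/dx_2 = dg_{22}/dx_2 = 1
dg_{22}/dx_2 = dg_{22}/dx_2 = 1
Numerator = 1 + 1 - 1 = 1
Gamma^2_{22} = 1 / (2 * 3) = 1/6

1/6


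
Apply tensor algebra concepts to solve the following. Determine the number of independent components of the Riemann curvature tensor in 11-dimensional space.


The Riemann tensor in d dimensions has d^2(d^2 - 1)/12 independent components.
d = 11, so d^2 = 121
d^2 - 1 = 120
d^2(d^2 - 1) = 121 * 120 = 14520
Divide by 12: 14520 / 12 = 1210

1210


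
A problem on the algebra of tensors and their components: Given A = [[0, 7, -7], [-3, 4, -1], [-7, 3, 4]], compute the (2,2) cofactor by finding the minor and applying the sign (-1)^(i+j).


To find cofactor C_{22}, delete row 2 and column 2.
The resulting 2x2 submatrix is: [[0, -7], [-7, 4]]
Minor M_{22} = 0*4 - -7*-7
  = 0 - 49 = -49
Sign = (-1)^(2+2) = (-1)^4 = 1
Cofactor C_{22} = 1 * -49 = -49

-49


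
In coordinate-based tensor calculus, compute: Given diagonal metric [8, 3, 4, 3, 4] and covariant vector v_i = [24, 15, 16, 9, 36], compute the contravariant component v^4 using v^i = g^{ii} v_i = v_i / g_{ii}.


To raise an index with a diagonal metric: v^i = v_i / g_{ii}.
For index 4: v_4 = 9, g_{44} = 3
v^4 = 9 / 3 = 3

3


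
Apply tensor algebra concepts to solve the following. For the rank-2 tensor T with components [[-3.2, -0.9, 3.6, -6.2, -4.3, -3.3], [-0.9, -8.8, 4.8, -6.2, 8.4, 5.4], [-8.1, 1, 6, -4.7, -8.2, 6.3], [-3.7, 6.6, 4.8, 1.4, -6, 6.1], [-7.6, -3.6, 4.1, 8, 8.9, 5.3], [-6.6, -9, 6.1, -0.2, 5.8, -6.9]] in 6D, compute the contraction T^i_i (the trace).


The contraction (trace) of a rank-2 tensor is the sum of its diagonal elements.
Diagonal entries: A[1,1] = -3.2, A[2,2] = -8.8, A[3,3] = 6, A[4,4] = 1.4, A[5,5] = 8.9, A[6,6] = -6.9
Tr(A) = -3.2 + -8.8 + 6 + 1.4 + 8.9 + -6.9 = -2.6

-2.6


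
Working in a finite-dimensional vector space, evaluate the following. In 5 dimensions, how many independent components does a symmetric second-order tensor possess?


A symmetric rank-2 tensor in d dimensions has d(d+1)/2 independent components.
d = 5
d(d+1)/2 = 5 * 6 / 2 = 30 / 2 = 15

15


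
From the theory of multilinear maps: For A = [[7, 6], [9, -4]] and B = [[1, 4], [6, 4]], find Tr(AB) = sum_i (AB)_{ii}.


Tr(AB) = sum_i (AB)_{ii} where (AB)_{ii} = sum_k A_{ik} B_{ki}.
(AB)_{11} = 7*1 + 6*6 = 43
(AB)_{22} = 9*4 + -4*4 = 20
Tr(AB) = 43 + 20 = 63

63


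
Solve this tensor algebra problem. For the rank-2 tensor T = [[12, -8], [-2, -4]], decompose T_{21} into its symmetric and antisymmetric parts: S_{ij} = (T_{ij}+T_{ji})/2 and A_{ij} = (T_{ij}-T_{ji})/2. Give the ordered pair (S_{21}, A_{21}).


T_{21} = -2
T_{12} = -8
S_{21} = (-2 + -8)/2 = -10/2 = -5
A_{21} = (-2 - -8)/2 = 6/2 = 3
Check: S + A = -5 + 3 = -2 = T_{21}.

(-5, 3)


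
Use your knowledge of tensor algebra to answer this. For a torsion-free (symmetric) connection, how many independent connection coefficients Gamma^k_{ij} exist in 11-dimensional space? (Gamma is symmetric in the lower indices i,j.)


Christoffel symbols Gamma^k_{ij} are symmetric in i,j, so there are d * d(d+1)/2 independent symbols.
d = 11
d(d+1)/2 = 11 * 12 / 2 = 66
Total = 11 * 66 = 726

726


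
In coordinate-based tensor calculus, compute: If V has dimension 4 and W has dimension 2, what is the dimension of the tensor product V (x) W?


The dimension of a tensor product is the product of dimensions.
dim(V) = 4, dim(W) = 2
dim(V (x) W) = 4 * 2 = 8

8


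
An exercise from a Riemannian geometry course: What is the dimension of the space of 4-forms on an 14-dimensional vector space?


The dimension of the space of p-forms on an n-dimensional space is C(n, p).
n = 14, p = 4
C(14, 4) = 14! / (4! * 10!) = 1001

1001


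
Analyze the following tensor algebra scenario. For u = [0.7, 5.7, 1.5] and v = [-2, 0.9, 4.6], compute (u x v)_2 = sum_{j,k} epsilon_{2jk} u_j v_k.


(u x v)_2 = sum_{j,k} epsilon_{2jk} u_j v_k. Only permutations of (1,2,3) contribute; the two non-zero terms are:
eps_{213} u_1 v_3 = -1 * 0.7 * 4.6 = -3.22
eps_{231} u_3 v_1 = 1 * 1.5 * -2 = -3
(u x v)_2 = -6.22

-6.22


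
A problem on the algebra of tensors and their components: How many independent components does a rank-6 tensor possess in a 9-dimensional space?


The number of components of a rank-r tensor in d dimensions is d^r.
Here d = 9 and r = 6.
9^6 = 531441

531441


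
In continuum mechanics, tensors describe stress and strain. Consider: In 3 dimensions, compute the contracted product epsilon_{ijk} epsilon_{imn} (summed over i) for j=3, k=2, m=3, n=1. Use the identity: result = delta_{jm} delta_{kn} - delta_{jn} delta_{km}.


Using the identity: epsilon_{ijk} epsilon_{imn} = delta_{jm} delta_{kn} - delta_{jn} delta_{km}.
delta_{33} = 1
delta_{21} = 0
delta_{31} = 0
delta_{23} = 0
Result = 1 * 0 - 0 * 0 = 0 - 0 = 0

0


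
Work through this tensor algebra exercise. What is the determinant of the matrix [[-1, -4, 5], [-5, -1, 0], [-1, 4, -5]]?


Expanding along the first row, det(A) = a11*M_11 - a12*M_12 + a13*M_13, where M_1j is the (1,j) minor.
Minor M_11 = -1*-5 - 0*4 = 5
Minor M_12 = -5*-5 - 0*-1 = 25
Minor M_13 = -5*4 - -1*-1 = -21
det = -1*(5) - -4*(25) + 5*(-21)
    = -5 - -100 + -105
    = -10

-10


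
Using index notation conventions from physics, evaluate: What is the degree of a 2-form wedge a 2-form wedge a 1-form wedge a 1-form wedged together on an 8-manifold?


The degree of a wedge product is the sum of the degrees of the individual forms.
Degrees: 2, 2, 1, 1
Total degree = 2 + 2 + 1 + 1 = 6

6


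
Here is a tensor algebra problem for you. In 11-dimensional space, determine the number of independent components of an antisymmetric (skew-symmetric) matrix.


An antisymmetric rank-2 tensor satisfies A_{ij} = -A_{ji}, so diagonal entries are zero.
The independent components are the upper-triangular entries: C(n, 2) = n(n-1)/2.
n = 11
C(11, 2) = 11 * 10 / 2 = 110 / 2 = 55

55


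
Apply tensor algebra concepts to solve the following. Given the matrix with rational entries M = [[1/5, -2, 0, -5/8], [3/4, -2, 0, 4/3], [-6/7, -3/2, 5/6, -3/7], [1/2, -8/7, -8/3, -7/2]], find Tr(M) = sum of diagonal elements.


The trace is the sum of diagonal entries.
Diagonal: M[1,1] = 1/5, M[2,2] = -2, M[3,3] = 5/6, M[4,4] = -7/2
Tr(M) = 1/5 + -2 + 5/6 + -7/2
Computing step by step:
After adding M[1,1]: 1/5
After adding M[2,2]: -9/5
After adding M[3,3]: -29/30
After adding M[4,4]: -67/15
Tr(M) = -67/15

-67/15


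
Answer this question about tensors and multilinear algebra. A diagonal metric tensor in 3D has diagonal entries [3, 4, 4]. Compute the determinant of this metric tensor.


For a diagonal metric, the determinant is the product of diagonal entries.
Diagonal entries: 3, 4, 4
det(g) = 3 * 4 * 4 = 48

48


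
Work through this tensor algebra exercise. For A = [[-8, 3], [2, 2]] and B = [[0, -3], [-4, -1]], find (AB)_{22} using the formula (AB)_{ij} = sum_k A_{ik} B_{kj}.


(AB)_{ij} = sum_k A_{ik} B_{kj}.
For i=2, j=2:
A_{21} * B_{12} = 2 * -3 = -6
A_{22} * B_{22} = 2 * -1 = -2
Sum = -6 + -2 = -8

-8


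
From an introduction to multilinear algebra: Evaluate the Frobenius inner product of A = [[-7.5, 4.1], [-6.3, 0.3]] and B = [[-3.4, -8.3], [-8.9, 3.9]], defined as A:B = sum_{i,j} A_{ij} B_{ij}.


A:B = sum over all i,j of A_{ij} * B_{ij}.
Row 1: -7.5*-3.4=25.5, 4.1*-8.3=-34.03 => row sum = -8.53
Row 2: -6.3*-8.9=56.07, 0.3*3.9=1.17 => row sum = 57.24
Total = -8.53 + 57.24 = 48.71

48.71


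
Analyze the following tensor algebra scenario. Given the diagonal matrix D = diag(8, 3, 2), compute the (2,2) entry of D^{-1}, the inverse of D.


For a diagonal matrix, the inverse has entries (D^{-1})_{ii} = 1/d_{ii}.
The diagonal entries are: d_{11} = 8, d_{22} = 3, d_{33} = 2
We need (D^{-1})_{22} = 1/d_{22} = 1/3 = 1/3

1/3


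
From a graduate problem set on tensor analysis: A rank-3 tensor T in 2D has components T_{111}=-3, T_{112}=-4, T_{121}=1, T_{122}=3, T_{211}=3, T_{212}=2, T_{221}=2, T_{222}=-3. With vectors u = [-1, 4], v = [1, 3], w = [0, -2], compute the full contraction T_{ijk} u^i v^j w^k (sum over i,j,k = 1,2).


S = sum over i,j,k of T_{ijk} u_i v_j w_k. Expanding all 8 terms:
T_{111}*u_1*v_1*w_1 = -3*-1*1*0 = 0  (running total: 0)
T_{112}*u_1*v_1*w_2 = -4*-1*1*-2 = -8  (running total: -8)
T_{121}*u_1*v_2*w_1 = 1*-1*3*0 = 0  (running total: -8)
T_{122}*u_1*v_2*w_2 = 3*-1*3*-2 = 18  (running total: 10)
T_{211}*u_2*v_1*w_1 = 3*4*1*0 = 0  (running total: 10)
T_{212}*u_2*v_1*w_2 = 2*4*1*-2 = -16  (running total: -6)
T_{221}*u_2*v_2*w_1 = 2*4*3*0 = 0  (running total: -6)
T_{222}*u_2*v_2*w_2 = -3*4*3*-2 = 72  (running total: 66)
S = 66

66


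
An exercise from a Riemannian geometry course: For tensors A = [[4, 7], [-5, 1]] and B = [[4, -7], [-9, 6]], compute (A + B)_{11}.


Tensor addition is component-wise: (A + B)_{ij} = A_{ij} + B_{ij}.
A_{11} = 4
B_{11} = 4
(A + B)_{11} = 4 + 4 = 8

8


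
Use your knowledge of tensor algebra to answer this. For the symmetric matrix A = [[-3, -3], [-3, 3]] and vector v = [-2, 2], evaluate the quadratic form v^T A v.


First compute Av:
(Av)_1 = -3*-2 + -3*2 = 0
(Av)_2 = -3*-2 + 3*2 = 12
Av = [0, 12]
Then v^T (Av) = -2*0 + 2*12
= 0 + 24 = 24

24


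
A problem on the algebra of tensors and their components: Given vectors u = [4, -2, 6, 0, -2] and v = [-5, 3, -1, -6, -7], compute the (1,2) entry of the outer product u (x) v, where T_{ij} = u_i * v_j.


The outer product entry T_{ij} = u_i * v_j.
We need i=1, j=2.
u_1 = 4, v_2 = 3
T_{1,2} = 4 * 3 = 12

12


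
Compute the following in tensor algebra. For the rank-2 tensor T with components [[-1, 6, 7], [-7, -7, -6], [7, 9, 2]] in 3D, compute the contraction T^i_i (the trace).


The contraction (trace) of a rank-2 tensor is the sum of its diagonal elements.
Diagonal entries: A[1,1] = -1, A[2,2] = -7, A[3,3] = 2
Tr(A) = -1 + -7 + 2 = -6

-6


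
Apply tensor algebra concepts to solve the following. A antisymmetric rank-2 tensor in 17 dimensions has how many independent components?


A antisymmetric rank-2 tensor in d dimensions has d(d-1)/2 independent components.
d = 17
d(d-1)/2 = 17 * 16 / 2 = 272 / 2 = 136

136


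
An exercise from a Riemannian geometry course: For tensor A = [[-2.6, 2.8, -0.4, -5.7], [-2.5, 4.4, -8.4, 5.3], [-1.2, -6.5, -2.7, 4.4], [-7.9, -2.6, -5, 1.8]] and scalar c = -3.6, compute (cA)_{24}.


Scalar multiplication: (cA)_{ij} = c * A_{ij}.
c = -3.6
A_{24} = 5.3
(cA)_{24} = -3.6 * 5.3 = -19.08

-19.08


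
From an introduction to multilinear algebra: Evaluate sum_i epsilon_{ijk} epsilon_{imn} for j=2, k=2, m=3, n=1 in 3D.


Using the identity: epsilon_{ijk} epsilon_{imn} = delta_{jm} delta_{kn} - delta_{jn} delta_{km}.
delta_{23} = 0
delta_{21} = 0
delta_{21} = 0
delta_{23} = 0
Result = 0 * 0 - 0 * 0 = 0 - 0 = 0

0


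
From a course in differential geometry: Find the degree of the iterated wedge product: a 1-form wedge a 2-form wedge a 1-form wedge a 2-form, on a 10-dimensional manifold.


The degree of a wedge product is the sum of the degrees of the individual forms.
Degrees: 1, 2, 1, 2
Total degree = 1 + 2 + 1 + 2 = 6

6


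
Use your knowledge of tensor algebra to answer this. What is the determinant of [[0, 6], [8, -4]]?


For a 2x2 matrix [[a, b], [c, d]], det = a*d - b*c.
a = 0, b = 6, c = 8, d = -4
a*d = 0 * -4 = 0
b*c = 6 * 8 = 48
det = 0 - 48 = -48

-48


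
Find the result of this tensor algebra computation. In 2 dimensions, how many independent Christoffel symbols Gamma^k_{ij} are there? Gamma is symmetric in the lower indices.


Christoffel symbols Gamma^k_{ij} are symmetric in i,j, so there are d * d(d+1)/2 independent symbols.
d = 2
d(d+1)/2 = 2 * 3 / 2 = 3
Total = 2 * 3 = 6

6


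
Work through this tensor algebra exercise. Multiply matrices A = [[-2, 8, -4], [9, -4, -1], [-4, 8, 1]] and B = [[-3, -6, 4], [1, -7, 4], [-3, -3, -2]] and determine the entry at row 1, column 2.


(AB)_{ij} = sum_k A_{ik} B_{kj}.
For i=1, j=2:
A_{11} * B_{12} = -2 * -6 = 12
A_{12} * B_{22} = 8 * -7 = -56
A_{13} * B_{32} = -4 * -3 = 12
Sum = 12 + -56 + 12 = -32

-32


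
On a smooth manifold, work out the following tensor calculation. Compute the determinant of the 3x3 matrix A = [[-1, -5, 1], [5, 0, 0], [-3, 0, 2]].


Expanding along the first row, det(A) = a11*M_11 - a12*M_12 + a13*M_13, where M_1j is the (1,j) minor.
Minor M_11 = 0*2 - 0*0 = 0
Minor M_12 = 5*2 - 0*-3 = 10
Minor M_13 = 5*0 - 0*-3 = 0
det = -1*(0) - -5*(10) + 1*(0)
    = 0 - -50 + 0
    = 50

50


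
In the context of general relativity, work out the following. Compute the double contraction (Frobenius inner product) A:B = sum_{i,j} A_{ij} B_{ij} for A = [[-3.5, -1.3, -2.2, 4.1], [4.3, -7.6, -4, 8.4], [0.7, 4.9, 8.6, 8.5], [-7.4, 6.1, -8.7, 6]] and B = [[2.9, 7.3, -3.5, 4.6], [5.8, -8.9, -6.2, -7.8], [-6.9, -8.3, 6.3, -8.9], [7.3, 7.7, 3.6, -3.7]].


A:B = sum over all i,j of A_{ij} * B_{ij}.
Row 1: -3.5*2.9=-10.15, -1.3*7.3=-9.49, -2.2*-3.5=7.7, 4.1*4.6=18.86 => row sum = 6.92
Row 2: 4.3*5.8=24.94, -7.6*-8.9=67.64, -4*-6.2=24.8, 8.4*-7.8=-65.52 => row sum = 51.86
Row 3: 0.7*-6.9=-4.83, 4.9*-8.3=-40.67, 8.6*6.3=54.18, 8.5*-8.9=-75.65 => row sum = -66.97
Row 4: -7.4*7.3=-54.02, 6.1*7.7=46.97, -8.7*3.6=-31.32, 6*-3.7=-22.2 => row sum = -60.57
Total = 6.92 + 51.86 + -66.97 + -60.57 = -68.76

-68.76


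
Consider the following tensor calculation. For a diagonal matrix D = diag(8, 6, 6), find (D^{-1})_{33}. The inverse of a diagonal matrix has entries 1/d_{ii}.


For a diagonal matrix, the inverse has entries (D^{-1})_{ii} = 1/d_{ii}.
The diagonal entries are: d_{11} = 8, d_{22} = 6, d_{33} = 6
We need (D^{-1})_{33} = 1/d_{33} = 1/6 = 1/6

1/6


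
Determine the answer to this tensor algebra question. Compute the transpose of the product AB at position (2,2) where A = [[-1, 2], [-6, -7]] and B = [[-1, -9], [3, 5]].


(AB)^T_{ij} = (AB)_{ji} = sum_k A_{jk} B_{ki}.
For i=2, j=2 we need (AB)_{22}:
A_{21} * B_{12} = -6 * -9 = 54
A_{22} * B_{22} = -7 * 5 = -35
Sum = 54 + -35 = 19

19


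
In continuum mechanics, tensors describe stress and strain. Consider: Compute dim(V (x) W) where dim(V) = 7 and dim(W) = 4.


The dimension of a tensor product is the product of dimensions.
dim(V) = 7, dim(W) = 4
dim(V (x) W) = 7 * 4 = 28

28


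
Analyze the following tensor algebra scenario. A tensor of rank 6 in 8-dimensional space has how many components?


The number of components of a rank-r tensor in d dimensions is d^r.
Here d = 8 and r = 6.
8^6 = 262144

262144


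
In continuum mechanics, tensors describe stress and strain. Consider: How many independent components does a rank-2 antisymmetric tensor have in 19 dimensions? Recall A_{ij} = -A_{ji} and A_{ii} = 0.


An antisymmetric rank-2 tensor satisfies A_{ij} = -A_{ji}, so diagonal entries are zero.
The independent components are the upper-triangular entries: C(n, 2) = n(n-1)/2.
n = 19
C(19, 2) = 19 * 18 / 2 = 342 / 2 = 171

171


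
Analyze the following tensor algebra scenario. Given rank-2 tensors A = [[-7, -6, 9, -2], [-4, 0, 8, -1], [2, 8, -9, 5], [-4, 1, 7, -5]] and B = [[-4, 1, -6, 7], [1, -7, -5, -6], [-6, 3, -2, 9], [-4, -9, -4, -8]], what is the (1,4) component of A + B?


Tensor addition is component-wise: (A + B)_{ij} = A_{ij} + B_{ij}.
A_{14} = -2
B_{14} = 7
(A + B)_{14} = -2 + 7 = 5

5


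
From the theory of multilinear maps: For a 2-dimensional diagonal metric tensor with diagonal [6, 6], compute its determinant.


For a diagonal metric, the determinant is the product of diagonal entries.
Diagonal entries: 6, 6
det(g) = 6 * 6 = 36

36


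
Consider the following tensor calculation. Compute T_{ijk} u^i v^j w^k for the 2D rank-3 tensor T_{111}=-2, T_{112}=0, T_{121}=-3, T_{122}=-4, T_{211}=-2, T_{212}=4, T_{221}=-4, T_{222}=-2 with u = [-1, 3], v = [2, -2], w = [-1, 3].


S = sum over i,j,k of T_{ijk} u_i v_j w_k. Expanding all 8 terms:
T_{111}*u_1*v_1*w_1 = -2*-1*2*-1 = -4  (running total: -4)
T_{112}*u_1*v_1*w_2 = 0*-1*2*3 = 0  (running total: -4)
T_{121}*u_1*v_2*w_1 = -3*-1*-2*-1 = 6  (running total: 2)
T_{122}*u_1*v_2*w_2 = -4*-1*-2*3 = -24  (running total: -22)
T_{211}*u_2*v_1*w_1 = -2*3*2*-1 = 12  (running total: -10)
T_{212}*u_2*v_1*w_2 = 4*3*2*3 = 72  (running total: 62)
T_{221}*u_2*v_2*w_1 = -4*3*-2*-1 = -24  (running total: 38)
T_{222}*u_2*v_2*w_2 = -2*3*-2*3 = 36  (running total: 74)
S = 74

74


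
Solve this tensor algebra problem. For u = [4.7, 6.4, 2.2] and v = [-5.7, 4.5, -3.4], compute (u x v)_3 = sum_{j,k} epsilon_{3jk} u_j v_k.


(u x v)_3 = sum_{j,k} epsilon_{3jk} u_j v_k. Only permutations of (1,2,3) contribute; the two non-zero terms are:
eps_{312} u_1 v_2 = 1 * 4.7 * 4.5 = 21.15
eps_{321} u_2 v_1 = -1 * 6.4 * -5.7 = 36.48
(u x v)_3 = 57.63

57.63


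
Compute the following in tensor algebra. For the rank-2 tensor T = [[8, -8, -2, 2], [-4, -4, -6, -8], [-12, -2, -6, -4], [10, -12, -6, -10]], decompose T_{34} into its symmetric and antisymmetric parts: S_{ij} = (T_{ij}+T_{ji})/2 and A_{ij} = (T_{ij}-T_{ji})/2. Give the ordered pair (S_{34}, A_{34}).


T_{34} = -4
T_{43} = -6
S_{34} = (-4 + -6)/2 = -10/2 = -5
A_{34} = (-4 - -6)/2 = 2/2 = 1
Check: S + A = -5 + 1 = -4 = T_{34}.

(-5, 1)


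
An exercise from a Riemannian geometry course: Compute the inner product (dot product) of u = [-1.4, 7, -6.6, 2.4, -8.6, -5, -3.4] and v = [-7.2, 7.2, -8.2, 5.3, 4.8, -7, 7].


The inner product u . v = sum of u_i * v_i.
Term-by-term: -1.4 * -7.2, 7 * 7.2, -6.6 * -8.2, 2.4 * 5.3, -8.6 * 4.8, -5 * -7, -3.4 * 7
Products: 10.08, 50.4, 54.12, 12.72, -41.28, 35, -23.8
Sum = 10.08 + 50.4 + 54.12 + 12.72 + -41.28 + 35 + -23.8 = 97.24

97.24


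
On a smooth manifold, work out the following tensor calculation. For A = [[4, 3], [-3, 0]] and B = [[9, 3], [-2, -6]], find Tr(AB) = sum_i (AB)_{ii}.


Tr(AB) = sum_i (AB)_{ii} where (AB)_{ii} = sum_k A_{ik} B_{ki}.
(AB)_{11} = 4*9 + 3*-2 = 30
(AB)_{22} = -3*3 + 0*-6 = -9
Tr(AB) = 30 + -9 = 21

21


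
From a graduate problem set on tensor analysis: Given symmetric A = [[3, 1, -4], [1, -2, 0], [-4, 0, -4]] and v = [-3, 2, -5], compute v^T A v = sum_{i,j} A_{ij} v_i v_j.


First compute Av:
(Av)_1 = 3*-3 + 1*2 + -4*-5 = 13
(Av)_2 = 1*-3 + -2*2 + 0*-5 = -7
(Av)_3 = -4*-3 + 0*2 + -4*-5 = 32
Av = [13, -7, 32]
Then v^T (Av) = -3*13 + 2*-7 + -5*32
= -39 + -14 + -160 = -213

-213


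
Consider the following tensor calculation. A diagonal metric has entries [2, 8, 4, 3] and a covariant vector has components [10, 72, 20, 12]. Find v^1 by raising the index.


To raise an index with a diagonal metric: v^i = v_i / g_{ii}.
For index 1: v_1 = 10, g_{11} = 2
v^1 = 10 / 2 = 5

5


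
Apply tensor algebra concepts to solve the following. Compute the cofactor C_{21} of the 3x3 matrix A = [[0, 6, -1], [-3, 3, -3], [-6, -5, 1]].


To find cofactor C_{21}, delete row 2 and column 1.
The resulting 2x2 submatrix is: [[6, -1], [-5, 1]]
Minor M_{21} = 6*1 - -1*-5
  = 6 - 5 = 1
Sign = (-1)^(2+1) = (-1)^3 = -1
Cofactor C_{21} = -1 * 1 = -1

-1


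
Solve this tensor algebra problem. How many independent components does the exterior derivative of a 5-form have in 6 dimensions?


The exterior derivative of a p-form is a (p+1)-form.
Its number of independent components is C(n, p+1).
n = 6, p+1 = 6
C(6, 6) = 1

1


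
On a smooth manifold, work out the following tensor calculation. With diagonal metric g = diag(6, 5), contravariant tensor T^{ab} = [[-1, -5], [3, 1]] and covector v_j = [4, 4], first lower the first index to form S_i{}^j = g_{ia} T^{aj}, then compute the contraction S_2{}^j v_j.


Step 1: lower the first index. For a diagonal metric, g_{ia} T^{aj} = g_{ii} T^{ij} (no sum on i).
g_{22} = 5
S_2{}^1 = 5 * T^{21} = 5 * 3 = 15
S_2{}^2 = 5 * T^{22} = 5 * 1 = 5
Step 2: contract S_2{}^j with v_j.
S_2{}^1 * v_1 = 15 * 4 = 60
S_2{}^2 * v_2 = 5 * 4 = 20
Result = 60 + 20 = 80

80


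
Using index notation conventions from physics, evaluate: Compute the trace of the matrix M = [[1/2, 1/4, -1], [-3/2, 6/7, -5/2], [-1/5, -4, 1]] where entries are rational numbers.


The trace is the sum of diagonal entries.
Diagonal: M[1,1] = 1/2, M[2,2] = 6/7, M[3,3] = 1
Tr(M) = 1/2 + 6/7 + 1
Computing step by step:
After adding M[1,1]: 1/2
After adding M[2,2]: 19/14
After adding M[3,3]: 33/14
Tr(M) = 33/14

33/14


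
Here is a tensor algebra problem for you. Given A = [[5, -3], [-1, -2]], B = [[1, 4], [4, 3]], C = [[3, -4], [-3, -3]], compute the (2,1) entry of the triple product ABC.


(ABC)_{21} = sum_m (AB)_{2m} C_{m1}. First compute row 2 of AB.
(AB)_{21} = -1*1 + -2*4 = -9
(AB)_{22} = -1*4 + -2*3 = -10
Now contract with column 1 of C:
(AB)_{21} * C_{11} = -9 * 3 = -27
(AB)_{22} * C_{21} = -10 * -3 = 30
(ABC)_{21} = -27 + 30 = 3

3


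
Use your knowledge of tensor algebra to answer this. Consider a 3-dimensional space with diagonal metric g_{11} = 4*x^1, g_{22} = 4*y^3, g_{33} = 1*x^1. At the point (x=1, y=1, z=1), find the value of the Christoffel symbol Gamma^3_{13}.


For a diagonal metric, Gamma^k_{ij} = (1/2) g^{kk} (dg_{ik}/dx_j + dg_{jk}/dx_i - dg_{ij}/dx_k).
The metric is diagonal, so g_{ab} = 0 for a != b.
At the given point: g_{11} = 4, g_{22} = 4, g_{33} = 1
g^{33} = 1/1
dg_{13}/dx_3 = 0 (off-diagonal)
dg_{33}/dx_1 = dg_{33}/dx_1 = 1
dg_{13}/dx_3 = 0 (off-diagonal)
Numerator = 0 + 1 - 0 = 1
Gamma^3_{13} = 1 / (2 * 1) = 1/2

1/2


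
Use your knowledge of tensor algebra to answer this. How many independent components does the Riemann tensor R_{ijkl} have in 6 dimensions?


The Riemann tensor in d dimensions has d^2(d^2 - 1)/12 independent components.
d = 6, so d^2 = 36
d^2 - 1 = 35
d^2(d^2 - 1) = 36 * 35 = 1260
Divide by 12: 1260 / 12 = 105

105


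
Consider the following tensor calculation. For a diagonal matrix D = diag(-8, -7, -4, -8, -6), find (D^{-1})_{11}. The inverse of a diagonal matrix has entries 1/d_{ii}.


For a diagonal matrix, the inverse has entries (D^{-1})_{ii} = 1/d_{ii}.
The diagonal entries are: d_{11} = -8, d_{22} = -7, d_{33} = -4, d_{44} = -8, d_{55} = -6
We need (D^{-1})_{11} = 1/d_{11} = 1/-8 = -1/8

-1/8


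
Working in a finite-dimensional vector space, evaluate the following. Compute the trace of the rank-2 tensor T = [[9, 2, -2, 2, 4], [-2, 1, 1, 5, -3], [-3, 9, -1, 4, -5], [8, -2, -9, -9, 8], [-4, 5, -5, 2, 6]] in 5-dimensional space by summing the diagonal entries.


The contraction (trace) of a rank-2 tensor is the sum of its diagonal elements.
Diagonal entries: A[1,1] = 9, A[2,2] = 1, A[3,3] = -1, A[4,4] = -9, A[5,5] = 6
Tr(A) = 9 + 1 + -1 + -9 + 6 = 6

6


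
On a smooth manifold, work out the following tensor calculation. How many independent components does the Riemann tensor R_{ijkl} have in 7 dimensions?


The Riemann tensor in d dimensions has d^2(d^2 - 1)/12 independent components.
d = 7, so d^2 = 49
d^2 - 1 = 48
d^2(d^2 - 1) = 49 * 48 = 2352
Divide by 12: 2352 / 12 = 196

196


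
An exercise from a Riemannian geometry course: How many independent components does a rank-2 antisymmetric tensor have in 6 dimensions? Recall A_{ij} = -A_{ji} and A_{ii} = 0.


An antisymmetric rank-2 tensor satisfies A_{ij} = -A_{ji}, so diagonal entries are zero.
The independent components are the upper-triangular entries: C(n, 2) = n(n-1)/2.
n = 6
C(6, 2) = 6 * 5 / 2 = 30 / 2 = 15

15


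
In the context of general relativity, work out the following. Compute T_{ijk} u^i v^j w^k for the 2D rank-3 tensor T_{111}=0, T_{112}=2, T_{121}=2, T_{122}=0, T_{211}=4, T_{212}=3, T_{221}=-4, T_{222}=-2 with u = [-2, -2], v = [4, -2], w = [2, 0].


S = sum over i,j,k of T_{ijk} u_i v_j w_k. Expanding all 8 terms:
T_{111}*u_1*v_1*w_1 = 0*-2*4*2 = 0  (running total: 0)
T_{112}*u_1*v_1*w_2 = 2*-2*4*0 = 0  (running total: 0)
T_{121}*u_1*v_2*w_1 = 2*-2*-2*2 = 16  (running total: 16)
T_{122}*u_1*v_2*w_2 = 0*-2*-2*0 = 0  (running total: 16)
T_{211}*u_2*v_1*w_1 = 4*-2*4*2 = -64  (running total: -48)
T_{212}*u_2*v_1*w_2 = 3*-2*4*0 = 0  (running total: -48)
T_{221}*u_2*v_2*w_1 = -4*-2*-2*2 = -32  (running total: -80)
T_{222}*u_2*v_2*w_2 = -2*-2*-2*0 = 0  (running total: -80)
S = -80

-80


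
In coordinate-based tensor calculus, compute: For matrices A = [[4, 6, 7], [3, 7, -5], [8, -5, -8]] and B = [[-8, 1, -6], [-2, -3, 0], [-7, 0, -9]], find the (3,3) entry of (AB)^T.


(AB)^T_{ij} = (AB)_{ji} = sum_k A_{jk} B_{ki}.
For i=3, j=3 we need (AB)_{33}:
A_{31} * B_{13} = 8 * -6 = -48
A_{32} * B_{23} = -5 * 0 = 0
A_{33} * B_{33} = -8 * -9 = 72
Sum = -48 + 0 + 72 = 24

24


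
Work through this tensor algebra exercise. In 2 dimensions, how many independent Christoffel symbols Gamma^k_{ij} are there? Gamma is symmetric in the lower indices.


Christoffel symbols Gamma^k_{ij} are symmetric in i,j, so there are d * d(d+1)/2 independent symbols.
d = 2
d(d+1)/2 = 2 * 3 / 2 = 3
Total = 2 * 3 = 6

6


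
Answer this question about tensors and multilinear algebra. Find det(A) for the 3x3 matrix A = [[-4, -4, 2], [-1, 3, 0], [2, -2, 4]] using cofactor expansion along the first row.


Expanding along the first row, det(A) = a11*M_11 - a12*M_12 + a13*M_13, where M_1j is the (1,j) minor.
Minor M_11 = 3*4 - 0*-2 = 12
Minor M_12 = -1*4 - 0*2 = -4
Minor M_13 = -1*-2 - 3*2 = -4
det = -4*(12) - -4*(-4) + 2*(-4)
    = -48 - 16 + -8
    = -72

-72


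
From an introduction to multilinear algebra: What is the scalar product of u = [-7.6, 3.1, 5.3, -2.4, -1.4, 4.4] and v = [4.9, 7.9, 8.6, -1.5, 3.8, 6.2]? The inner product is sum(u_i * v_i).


The inner product u . v = sum of u_i * v_i.
Term-by-term: -7.6 * 4.9, 3.1 * 7.9, 5.3 * 8.6, -2.4 * -1.5, -1.4 * 3.8, 4.4 * 6.2
Products: -37.24, 24.49, 45.58, 3.6, -5.32, 27.28
Sum = -37.24 + 24.49 + 45.58 + 3.6 + -5.32 + 27.28 = 58.39

58.39


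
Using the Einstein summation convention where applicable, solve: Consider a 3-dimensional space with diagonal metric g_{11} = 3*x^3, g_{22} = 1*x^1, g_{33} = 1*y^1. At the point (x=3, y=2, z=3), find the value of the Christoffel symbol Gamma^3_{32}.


For a diagonal metric, Gamma^k_{ij} = (1/2) g^{kk} (dg_{ik}/dx_j + dg_{jk}/dx_i - dg_{ij}/dx_k).
The metric is diagonal, so g_{ab} = 0 for a != b.
At the given point: g_{11} = 81, g_{22} = 3, g_{33} = 2
g^{33} = 1/2
dg_{33}/dx_2 = dg_{33}/dx_2 = 1
dg_{23}/dx_3 = 0 (off-diagonal)
dg_{32}/dx_3 = 0 (off-diagonal)
Numerator = 1 + 0 - 0 = 1
Gamma^3_{32} = 1 / (2 * 2) = 1/4

1/4


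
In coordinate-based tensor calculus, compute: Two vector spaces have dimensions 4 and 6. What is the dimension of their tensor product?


The dimension of a tensor product is the product of dimensions.
dim(V) = 4, dim(W) = 6
dim(V (x) W) = 4 * 6 = 24

24


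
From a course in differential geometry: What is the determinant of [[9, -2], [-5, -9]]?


For a 2x2 matrix [[a, b], [c, d]], det = a*d - b*c.
a = 9, b = -2, c = -5, d = -9
a*d = 9 * -9 = -81
b*c = -2 * -5 = 10
det = -81 - 10 = -91

-91


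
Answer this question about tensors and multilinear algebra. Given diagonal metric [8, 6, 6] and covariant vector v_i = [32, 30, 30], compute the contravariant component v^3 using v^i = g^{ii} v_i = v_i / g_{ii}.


To raise an index with a diagonal metric: v^i = v_i / g_{ii}.
For index 3: v_3 = 30, g_{33} = 6
v^3 = 30 / 6 = 5

5


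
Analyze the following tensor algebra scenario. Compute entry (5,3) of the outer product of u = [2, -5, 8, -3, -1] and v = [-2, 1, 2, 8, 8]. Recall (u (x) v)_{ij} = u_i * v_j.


The outer product entry T_{ij} = u_i * v_j.
We need i=5, j=3.
u_5 = -1, v_3 = 2
T_{5,3} = -1 * 2 = -2

-2


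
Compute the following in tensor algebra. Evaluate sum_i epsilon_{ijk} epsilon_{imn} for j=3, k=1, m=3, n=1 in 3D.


Using the identity: epsilon_{ijk} epsilon_{imn} = delta_{jm} delta_{kn} - delta_{jn} delta_{km}.
delta_{33} = 1
delta_{11} = 1
delta_{31} = 0
delta_{13} = 0
Result = 1 * 1 - 0 * 0 = 1 - 0 = 1

1
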